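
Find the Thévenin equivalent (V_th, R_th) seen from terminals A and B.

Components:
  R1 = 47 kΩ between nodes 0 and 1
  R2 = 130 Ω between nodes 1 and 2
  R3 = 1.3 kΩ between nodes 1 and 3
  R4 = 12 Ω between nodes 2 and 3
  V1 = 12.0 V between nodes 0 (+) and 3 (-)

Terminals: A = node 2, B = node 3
Step 1 — V_th is the open-circuit voltage V_A - V_B (nothing connected across the terminals).
Nodal analysis, taking node 3 as the 0 V reference.
Source V1 fixes V_0 = 12 V.
KCL at each unknown node (sum of currents leaving = 0; resistances in Ω):
  Node 1: (V_1 - 12)/47000 + (V_1 - V_2)/130 + (V_1 - 0)/1300 = 0
  Node 2: (V_2 - V_1)/130 + (V_2 - 0)/12 = 0
Collecting terms (coefficients in siemens):
  0.008483·V_1 - 0.007692·V_2 = 0.0002553
  0.09103·V_2 - 0.007692·V_1 = 0
Determinant D = (0.008483)(0.09103) - (-0.007692)(-0.007692) = 0.000713
V_1 = [(0.0002553)(0.09103) - (-0.007692)(0)]/D = 0.0326 V
V_2 = [(0.008483)(0) - (0.0002553)(-0.007692)]/D = 0.002755 V
V_th = V_2 - V_3 = 0.002755 - 0 = 0.002755 V
Step 2 — R_th: zero the source — replace V1 by a short circuit (node 3 merges into node 0) — and find the resistance seen between A (node 2) and B (node 0).
Reduce the network between node 2 (A) and node 0 (B) by series/parallel combination:
  Rp1 = R1 ‖ R3 (parallel, both between nodes 0 and 1) = 1/(1/47000 + 1/1300) = 1265 Ω
  Rs1 = R2 + Rp1 (series, joined only at node 1) = 130 + 1265 = 1395 Ω
  Rp2 = R4 ‖ Rs1 (parallel, both between nodes 0 and 2) = 1/(1/12 + 1/1395) = 11.9 Ω
R_th = 11.9 Ω

Final answer: V_th = 0.002755 V, R_th = 11.9 Ω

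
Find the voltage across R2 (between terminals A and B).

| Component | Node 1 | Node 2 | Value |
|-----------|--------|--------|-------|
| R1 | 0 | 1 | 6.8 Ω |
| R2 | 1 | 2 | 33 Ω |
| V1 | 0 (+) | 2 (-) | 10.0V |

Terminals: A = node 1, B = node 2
R1 and R2 are in series across V1 (node 0 → node 1 → node 2), and the output A–B is taken across R2, so this is a voltage divider.
Series current: I = V1/(R1 + R2) = 10/(6.8 + 33) = 10/39.8 = 0.2513 A
V_R2 = I × R2 = V1 × R2/(R1 + R2) = 10 × 33/39.8 = 8.291 V

Final answer: 8.291 V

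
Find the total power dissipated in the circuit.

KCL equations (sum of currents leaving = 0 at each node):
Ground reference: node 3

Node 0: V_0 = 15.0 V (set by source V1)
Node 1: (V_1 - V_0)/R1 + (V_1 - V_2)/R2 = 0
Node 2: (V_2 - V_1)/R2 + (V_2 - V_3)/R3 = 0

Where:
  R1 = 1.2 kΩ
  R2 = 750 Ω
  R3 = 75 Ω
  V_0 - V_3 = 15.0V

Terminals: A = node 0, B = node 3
Nodal analysis, taking node 3 as the 0 V reference.
Source V1 fixes V_0 = 15 V.
KCL at each unknown node (sum of currents leaving = 0; resistances in Ω):
  Node 1: (V_1 - 15)/1200 + (V_1 - V_2)/750 = 0
  Node 2: (V_2 - V_1)/750 + (V_2 - 0)/75 = 0
Collecting terms (coefficients in siemens):
  0.002167·V_1 - 0.001333·V_2 = 0.0125
  0.01467·V_2 - 0.001333·V_1 = 0
Determinant D = (0.002167)(0.01467) - (-0.001333)(-0.001333) = 0.00003
V_1 = [(0.0125)(0.01467) - (-0.001333)(0)]/D = 6.111 V
V_2 = [(0.002167)(0) - (0.0125)(-0.001333)]/D = 0.5556 V
Power in each resistor, P = (ΔV)²/R:
  P_R1 = (15 - 6.111)²/1200 = 0.06584 W
  P_R2 = (6.111 - 0.5556)²/750 = 0.04115 W
  P_R3 = (0.5556 - 0)²/75 = 0.004115 W
P_total = P_R1 + P_R2 + P_R3 = 0.1111 W

Final answer: 0.1111 W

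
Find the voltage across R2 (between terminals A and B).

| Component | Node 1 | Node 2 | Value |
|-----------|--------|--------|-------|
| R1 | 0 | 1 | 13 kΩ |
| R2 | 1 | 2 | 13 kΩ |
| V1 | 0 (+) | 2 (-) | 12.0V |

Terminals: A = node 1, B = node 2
R1 and R2 are in series across V1 (node 0 → node 1 → node 2), and the output A–B is taken across R2, so this is a voltage divider.
Series current: I = V1/(R1 + R2) = 12/(13000 + 13000) = 12/26000 = 0.0004615 A
V_R2 = I × R2 = V1 × R2/(R1 + R2) = 12 × 13000/26000 = 6 V

Final answer: 6 V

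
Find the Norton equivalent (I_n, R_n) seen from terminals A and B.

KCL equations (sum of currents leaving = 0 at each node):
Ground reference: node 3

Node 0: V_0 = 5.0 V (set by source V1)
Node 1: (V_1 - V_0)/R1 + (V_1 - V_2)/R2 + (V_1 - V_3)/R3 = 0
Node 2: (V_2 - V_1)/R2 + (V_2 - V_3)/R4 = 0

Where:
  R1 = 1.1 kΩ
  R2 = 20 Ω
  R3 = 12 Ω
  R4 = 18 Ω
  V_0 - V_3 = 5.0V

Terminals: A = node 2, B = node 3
Find the Thévenin equivalent first; then I_n = V_th/R_th and R_n = R_th.
Step 1 — V_th is the open-circuit voltage V_A - V_B (nothing connected across the terminals).
Nodal analysis, taking node 3 as the 0 V reference.
Source V1 fixes V_0 = 5 V.
KCL at each unknown node (sum of currents leaving = 0; resistances in Ω):
  Node 1: (V_1 - 5)/1100 + (V_1 - V_2)/20 + (V_1 - 0)/12 = 0
  Node 2: (V_2 - V_1)/20 + (V_2 - 0)/18 = 0
Collecting terms (coefficients in siemens):
  0.1342·V_1 - 0.05·V_2 = 0.004545
  0.1056·V_2 - 0.05·V_1 = 0
Determinant D = (0.1342)(0.1056) - (-0.05)(-0.05) = 0.01167
V_1 = [(0.004545)(0.1056) - (-0.05)(0)]/D = 0.04111 V
V_2 = [(0.1342)(0) - (0.004545)(-0.05)]/D = 0.01947 V
V_th = V_2 - V_3 = 0.01947 - 0 = 0.01947 V
Step 2 — R_th: zero the source — replace V1 by a short circuit (node 3 merges into node 0) — and find the resistance seen between A (node 2) and B (node 0).
Reduce the network between node 2 (A) and node 0 (B) by series/parallel combination:
  Rp1 = R1 ‖ R3 (parallel, both between nodes 0 and 1) = 1/(1/1100 + 1/12) = 11.87 Ω
  Rs1 = R2 + Rp1 (series, joined only at node 1) = 20 + 11.87 = 31.87 Ω
  Rp2 = R4 ‖ Rs1 (parallel, both between nodes 0 and 2) = 1/(1/18 + 1/31.87) = 11.5 Ω
R_th = 11.5 Ω
I_n = V_th/R_th = 0.01947/11.5 = 0.001693 A, and R_n = R_th = 11.5 Ω

Final answer: I_n = 0.001693 A, R_n = 11.5 Ω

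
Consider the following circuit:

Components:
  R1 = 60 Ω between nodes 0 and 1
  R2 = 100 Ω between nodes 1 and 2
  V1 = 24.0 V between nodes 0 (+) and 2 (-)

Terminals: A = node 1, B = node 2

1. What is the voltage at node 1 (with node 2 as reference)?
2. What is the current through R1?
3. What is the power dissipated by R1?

Nodal analysis, taking node 2 as the 0 V reference.
Source V1 fixes V_0 = 24 V.
KCL at each unknown node (sum of currents leaving = 0; resistances in Ω):
  Node 1: (V_1 - 24)/60 + (V_1 - 0)/100 = 0
Collecting terms: 0.02667 × V_1 = 0.4  =>  V_1 = 15 V
Part 1:
  Read off the nodal solution: V_1 = 15 V
Part 2:
  I_R1 = (V_0 - V_1)/R1 = (24 - 15)/60 = 0.15 A
  Magnitude: I_R1 = 0.15 A
Part 3:
  I_R1 = (V_0 - V_1)/R1 = (24 - 15)/60 = 0.15 A
  P_R1 = I_R1² × R1 = (0.15)² × 60 = 1.35 W

Final answers:
1. V_1 = 15 V
2. I_R1 = 0.15 A
3. P_R1 = 1.35 W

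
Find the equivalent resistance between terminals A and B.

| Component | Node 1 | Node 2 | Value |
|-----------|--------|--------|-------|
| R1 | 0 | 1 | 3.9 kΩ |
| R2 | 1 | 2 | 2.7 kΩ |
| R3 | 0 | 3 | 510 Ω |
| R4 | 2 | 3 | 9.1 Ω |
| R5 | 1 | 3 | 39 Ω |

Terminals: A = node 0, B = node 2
The network is not a plain series/parallel combination. Inject a 1 A test current into terminal A (node 0) and return it from terminal B (node 2); then R_eq = V_A / (1 A).
Nodal analysis, taking node 2 as the 0 V reference.
Current source I_test pushes 1 A into node 0 and draws it out of node 2.
KCL at each unknown node (sum of currents leaving = 0; resistances in Ω):
  Node 0: (V_0 - V_1)/3900 + (V_0 - V_3)/510 - 1 = 0
  Node 1: (V_1 - V_0)/3900 + (V_1 - 0)/2700 + (V_1 - V_3)/39 = 0
  Node 3: (V_3 - V_0)/510 + (V_3 - V_1)/39 + (V_3 - 0)/9.1 = 0
Collecting terms (coefficients in siemens):
  0.002217·V_0 - 0.0002564·V_1 - 0.001961·V_3 = 1
  0.02627·V_1 - 0.0002564·V_0 - 0.02564·V_3 = 0
  0.1375·V_3 - 0.001961·V_0 - 0.02564·V_1 = 0
Solving these 3 simultaneous equations (Gaussian elimination) gives:
  V_0 = 460.6 V, V_1 = 13.33 V, V_3 = 9.055 V
R_eq = V_0 / 1 A = 460.6 Ω

Final answer: 460.6 Ω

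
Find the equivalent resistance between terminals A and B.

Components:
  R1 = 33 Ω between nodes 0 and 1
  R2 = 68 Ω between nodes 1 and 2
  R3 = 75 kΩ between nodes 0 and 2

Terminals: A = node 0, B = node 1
Reduce the network between node 0 (A) and node 1 (B) by series/parallel combination:
  Rs1 = R3 + R2 (series, joined only at node 2) = 75000 + 68 = 75070 Ω
  Rp1 = R1 ‖ Rs1 (parallel, both between nodes 0 and 1) = 1/(1/33 + 1/75070) = 32.99 Ω
R_eq = 32.99 Ω

Final answer: 32.99 Ω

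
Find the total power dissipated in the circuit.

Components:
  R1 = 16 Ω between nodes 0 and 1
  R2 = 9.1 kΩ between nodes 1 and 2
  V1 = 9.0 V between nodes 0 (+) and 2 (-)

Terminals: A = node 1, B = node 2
Nodal analysis, taking node 2 as the 0 V reference.
Source V1 fixes V_0 = 9 V.
KCL at each unknown node (sum of currents leaving = 0; resistances in Ω):
  Node 1: (V_1 - 9)/16 + (V_1 - 0)/9100 = 0
Collecting terms: 0.06261 × V_1 = 0.5625  =>  V_1 = 8.984 V
Power in each resistor, P = (ΔV)²/R:
  P_R1 = (9 - 8.984)²/16 = 0.0000156 W
  P_R2 = (8.984 - 0)²/9100 = 0.00887 W
P_total = P_R1 + P_R2 = 0.008885 W

Final answer: 0.008885 W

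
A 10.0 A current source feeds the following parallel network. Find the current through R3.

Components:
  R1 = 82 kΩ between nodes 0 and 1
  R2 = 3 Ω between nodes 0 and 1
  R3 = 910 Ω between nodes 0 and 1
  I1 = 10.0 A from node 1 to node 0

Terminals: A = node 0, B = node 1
All resistors sit directly between nodes 0 and 1, so they are in parallel and share one voltage V; the full source current 10 A splits among them.
1/R_par = 1/82000 + 1/3 + 1/910 = 0.3344 S  =>  R_par = 2.99 Ω
V = I × R_par = 10 × 2.99 = 29.9 V
I_R3 = V/R3 = 29.9/910 = 0.03286 A

Final answer: 0.03286 A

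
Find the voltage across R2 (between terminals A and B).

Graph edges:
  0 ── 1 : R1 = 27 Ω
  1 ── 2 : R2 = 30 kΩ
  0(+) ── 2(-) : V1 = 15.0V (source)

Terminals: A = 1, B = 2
R1 and R2 are in series across V1 (node 0 → node 1 → node 2), and the output A–B is taken across R2, so this is a voltage divider.
Series current: I = V1/(R1 + R2) = 15/(27 + 30000) = 15/30030 = 0.0004996 A
V_R2 = I × R2 = V1 × R2/(R1 + R2) = 15 × 30000/30030 = 14.99 V

Final answer: 14.99 V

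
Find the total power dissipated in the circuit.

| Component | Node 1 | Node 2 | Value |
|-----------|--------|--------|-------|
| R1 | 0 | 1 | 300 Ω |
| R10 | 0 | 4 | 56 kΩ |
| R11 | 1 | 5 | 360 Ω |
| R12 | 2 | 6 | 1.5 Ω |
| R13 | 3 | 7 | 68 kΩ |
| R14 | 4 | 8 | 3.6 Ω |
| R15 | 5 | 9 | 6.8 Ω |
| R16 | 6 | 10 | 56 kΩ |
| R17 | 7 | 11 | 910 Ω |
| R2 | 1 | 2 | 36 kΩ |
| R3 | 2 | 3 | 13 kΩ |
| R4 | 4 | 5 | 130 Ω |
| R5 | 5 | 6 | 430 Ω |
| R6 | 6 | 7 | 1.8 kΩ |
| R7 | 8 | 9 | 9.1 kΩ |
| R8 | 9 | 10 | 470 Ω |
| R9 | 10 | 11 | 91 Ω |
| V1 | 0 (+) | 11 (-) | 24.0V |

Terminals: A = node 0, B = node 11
Nodal analysis, taking node 11 as the 0 V reference.
Source V1 fixes V_0 = 24 V.
KCL at each unknown node (sum of currents leaving = 0; resistances in Ω):
  Node 1: (V_1 - 24)/300 + (V_1 - V_2)/36000 + (V_1 - V_5)/360 = 0
  Node 2: (V_2 - V_1)/36000 + (V_2 - V_3)/13000 + (V_2 - V_6)/1.5 = 0
  Node 3: (V_3 - V_2)/13000 + (V_3 - V_7)/68000 = 0
  Node 4: (V_4 - V_5)/130 + (V_4 - 24)/56000 + (V_4 - V_8)/3.6 = 0
  Node 5: (V_5 - V_4)/130 + (V_5 - V_6)/430 + (V_5 - V_1)/360 + (V_5 - V_9)/6.8 = 0
  Node 6: (V_6 - V_5)/430 + (V_6 - V_7)/1800 + (V_6 - V_2)/1.5 + (V_6 - V_10)/56000 = 0
  Node 7: (V_7 - V_6)/1800 + (V_7 - V_3)/68000 + (V_7 - 0)/910 = 0
  Node 8: (V_8 - V_9)/9100 + (V_8 - V_4)/3.6 = 0
  Node 9: (V_9 - V_8)/9100 + (V_9 - V_10)/470 + (V_9 - V_5)/6.8 = 0
  Node 10: (V_10 - V_9)/470 + (V_10 - 0)/91 + (V_10 - V_6)/56000 = 0
Collecting terms (coefficients in siemens):
  0.006139·V_1 - 0.00002778·V_2 - 0.002778·V_5 = 0.08
  0.6668·V_2 - 0.00002778·V_1 - 0.00007692·V_3 - 0.6667·V_6 = 0
  0.00009163·V_3 - 0.00007692·V_2 - 0.00001471·V_7 = 0
  0.2855·V_4 - 0.007692·V_5 - 0.2778·V_8 = 0.0004286
  0.1599·V_5 - 0.002778·V_1 - 0.007692·V_4 - 0.002326·V_6 - 0.1471·V_9 = 0
  0.6696·V_6 - 0.6667·V_2 - 0.002326·V_5 - 0.0005556·V_7 - 0.00001786·V_10 = 0
  0.001669·V_7 - 0.00001471·V_3 - 0.0005556·V_6 = 0
  0.2779·V_8 - 0.2778·V_4 - 0.0001099·V_9 = 0
  0.1493·V_9 - 0.1471·V_5 - 0.0001099·V_8 - 0.002128·V_10 = 0
  0.01313·V_10 - 0.00001786·V_6 - 0.002128·V_9 = 0
Solving these 10 simultaneous equations (Gaussian elimination) gives:
  V_1 = 17.68 V, V_2 = 8.809 V, V_3 = 7.877 V, V_4 = 10.21 V
  V_5 = 10.18 V, V_6 = 8.808 V, V_7 = 3.001 V, V_8 = 10.21 V
  V_9 = 10.05 V, V_10 = 1.641 V
Power in each resistor, P = (ΔV)²/R:
  P_R1 = (24 - 17.68)²/300 = 0.1333 W
  P_R2 = (17.68 - 8.809)²/36000 = 0.002184 W
  P_R3 = (8.809 - 7.877)²/13000 = 0.00006683 W
  P_R4 = (10.21 - 10.18)²/130 = 0.000006859 W
  P_R5 = (10.18 - 8.808)²/430 = 0.004347 W
  P_R6 = (8.808 - 3.001)²/1800 = 0.01874 W
  P_R7 = (10.21 - 10.05)²/9100 = 0.000002519 W
  P_R8 = (10.05 - 1.641)²/470 = 0.1506 W
  P_R9 = (1.641 - 0)²/91 = 0.02958 W
  P_R10 = (24 - 10.21)²/56000 = 0.003398 W
  P_R11 = (17.68 - 10.18)²/360 = 0.1563 W
  P_R12 = (8.809 - 8.808)²/1.5 = 0.00000004574 W
  P_R13 = (7.877 - 3.001)²/68000 = 0.0003496 W
  P_R14 = (10.21 - 10.21)²/3.6 = 0.0000000009966 W
  P_R15 = (10.18 - 10.05)²/6.8 = 0.002175 W
  P_R16 = (8.808 - 1.641)²/56000 = 0.0009174 W
  P_R17 = (3.001 - 0)²/910 = 0.009898 W
P_total = P_R1 + P_R2 + P_R3 + P_R4 + P_R5 + P_R6 + P_R7 + P_R8 + P_R9 + P_R10 + P_R11 + P_R12 + P_R13 + P_R14 + P_R15 + P_R16 + P_R17 = 0.5118 W

Final answer: 0.5118 W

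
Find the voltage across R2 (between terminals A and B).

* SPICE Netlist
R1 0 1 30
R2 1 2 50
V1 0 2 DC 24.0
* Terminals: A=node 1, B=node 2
R1 and R2 are in series across V1 (node 0 → node 1 → node 2), and the output A–B is taken across R2, so this is a voltage divider.
Series current: I = V1/(R1 + R2) = 24/(30 + 50) = 24/80 = 0.3 A
V_R2 = I × R2 = V1 × R2/(R1 + R2) = 24 × 50/80 = 15 V

Final answer: 15 V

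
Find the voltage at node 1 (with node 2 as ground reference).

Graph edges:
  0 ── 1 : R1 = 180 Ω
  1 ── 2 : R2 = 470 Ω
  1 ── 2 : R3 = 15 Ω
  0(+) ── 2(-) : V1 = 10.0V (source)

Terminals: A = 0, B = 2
Nodal analysis, taking node 2 as the 0 V reference.
Source V1 fixes V_0 = 10 V.
KCL at each unknown node (sum of currents leaving = 0; resistances in Ω):
  Node 1: (V_1 - 10)/180 + (V_1 - 0)/470 + (V_1 - 0)/15 = 0
Collecting terms: 0.07435 × V_1 = 0.05556  =>  V_1 = 0.7472 V
The requested potential is V_1 = 0.7472 V.

Final answer: V_1 = 0.7472 V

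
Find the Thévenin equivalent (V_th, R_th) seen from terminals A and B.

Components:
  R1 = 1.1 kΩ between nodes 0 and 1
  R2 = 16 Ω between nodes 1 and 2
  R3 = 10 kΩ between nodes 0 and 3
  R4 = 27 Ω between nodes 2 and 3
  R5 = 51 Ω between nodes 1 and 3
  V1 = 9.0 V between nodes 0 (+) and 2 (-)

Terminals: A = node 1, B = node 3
Step 1 — V_th is the open-circuit voltage V_A - V_B (nothing connected across the terminals).
Nodal analysis, taking node 2 as the 0 V reference.
Source V1 fixes V_0 = 9 V.
KCL at each unknown node (sum of currents leaving = 0; resistances in Ω):
  Node 1: (V_1 - 9)/1100 + (V_1 - 0)/16 + (V_1 - V_3)/51 = 0
  Node 3: (V_3 - 9)/10000 + (V_3 - 0)/27 + (V_3 - V_1)/51 = 0
Collecting terms (coefficients in siemens):
  0.08302·V_1 - 0.01961·V_3 = 0.008182
  0.05674·V_3 - 0.01961·V_1 = 0.0009
Determinant D = (0.08302)(0.05674) - (-0.01961)(-0.01961) = 0.004326
V_1 = [(0.008182)(0.05674) - (-0.01961)(0.0009)]/D = 0.1114 V
V_3 = [(0.08302)(0.0009) - (0.008182)(-0.01961)]/D = 0.05435 V
V_th = V_1 - V_3 = 0.1114 - 0.05435 = 0.05704 V
Step 2 — R_th: zero the source — replace V1 by a short circuit (node 2 merges into node 0) — and find the resistance seen between A (node 1) and B (node 3).
Reduce the network between node 1 (A) and node 3 (B) by series/parallel combination:
  Rp1 = R1 ‖ R2 (parallel, both between nodes 0 and 1) = 1/(1/1100 + 1/16) = 15.77 Ω
  Rp2 = R3 ‖ R4 (parallel, both between nodes 0 and 3) = 1/(1/10000 + 1/27) = 26.93 Ω
  Rs1 = Rp1 + Rp2 (series, joined only at node 0) = 15.77 + 26.93 = 42.7 Ω
  Rp3 = R5 ‖ Rs1 (parallel, both between nodes 1 and 3) = 1/(1/51 + 1/42.7) = 23.24 Ω
R_th = 23.24 Ω

Final answer: V_th = 0.05704 V, R_th = 23.24 Ω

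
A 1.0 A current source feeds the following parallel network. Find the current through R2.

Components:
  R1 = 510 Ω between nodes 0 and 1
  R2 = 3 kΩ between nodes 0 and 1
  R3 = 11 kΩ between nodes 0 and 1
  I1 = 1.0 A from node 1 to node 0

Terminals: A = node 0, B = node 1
All resistors sit directly between nodes 0 and 1, so they are in parallel and share one voltage V; the full source current 1 A splits among them.
1/R_par = 1/510 + 1/3000 + 1/11000 = 0.002385 S  =>  R_par = 419.3 Ω
V = I × R_par = 1 × 419.3 = 419.3 V
I_R2 = V/R2 = 419.3/3000 = 0.1398 A

Final answer: 0.1398 A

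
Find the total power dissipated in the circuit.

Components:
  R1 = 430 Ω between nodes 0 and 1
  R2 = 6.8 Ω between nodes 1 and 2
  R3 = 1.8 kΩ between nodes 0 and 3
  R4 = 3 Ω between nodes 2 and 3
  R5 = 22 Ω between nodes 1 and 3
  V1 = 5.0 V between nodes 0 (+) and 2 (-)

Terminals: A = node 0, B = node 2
Nodal analysis, taking node 2 as the 0 V reference.
Source V1 fixes V_0 = 5 V.
KCL at each unknown node (sum of currents leaving = 0; resistances in Ω):
  Node 1: (V_1 - 5)/430 + (V_1 - 0)/6.8 + (V_1 - V_3)/22 = 0
  Node 3: (V_3 - 5)/1800 + (V_3 - 0)/3 + (V_3 - V_1)/22 = 0
Collecting terms (coefficients in siemens):
  0.1948·V_1 - 0.04545·V_3 = 0.01163
  0.3793·V_3 - 0.04545·V_1 = 0.002778
Determinant D = (0.1948)(0.3793) - (-0.04545)(-0.04545) = 0.07184
V_1 = [(0.01163)(0.3793) - (-0.04545)(0.002778)]/D = 0.06315 V
V_3 = [(0.1948)(0.002778) - (0.01163)(-0.04545)]/D = 0.01489 V
Power in each resistor, P = (ΔV)²/R:
  P_R1 = (5 - 0.06315)²/430 = 0.05668 W
  P_R2 = (0.06315 - 0)²/6.8 = 0.0005865 W
  P_R3 = (5 - 0.01489)²/1800 = 0.01381 W
  P_R4 = (0 - 0.01489)²/3 = 0.0000739 W
  P_R5 = (0.06315 - 0.01489)²/22 = 0.0001059 W
P_total = P_R1 + P_R2 + P_R3 + P_R4 + P_R5 = 0.07125 W

Final answer: 0.07125 W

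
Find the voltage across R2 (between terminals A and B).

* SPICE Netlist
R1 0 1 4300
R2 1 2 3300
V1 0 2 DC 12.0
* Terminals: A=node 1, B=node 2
R1 and R2 are in series across V1 (node 0 → node 1 → node 2), and the output A–B is taken across R2, so this is a voltage divider.
Series current: I = V1/(R1 + R2) = 12/(4300 + 3300) = 12/7600 = 0.001579 A
V_R2 = I × R2 = V1 × R2/(R1 + R2) = 12 × 3300/7600 = 5.211 V

Final answer: 5.211 V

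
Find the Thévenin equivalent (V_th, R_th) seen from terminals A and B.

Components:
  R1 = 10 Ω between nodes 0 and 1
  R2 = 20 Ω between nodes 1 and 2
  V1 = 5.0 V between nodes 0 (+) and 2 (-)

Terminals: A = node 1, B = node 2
Step 1 — V_th is the open-circuit voltage V_A - V_B (nothing connected across the terminals).
Nodal analysis, taking node 2 as the 0 V reference.
Source V1 fixes V_0 = 5 V.
KCL at each unknown node (sum of currents leaving = 0; resistances in Ω):
  Node 1: (V_1 - 5)/10 + (V_1 - 0)/20 = 0
Collecting terms: 0.15 × V_1 = 0.5  =>  V_1 = 3.333 V
V_th = V_1 - V_2 = 3.333 - 0 = 3.333 V
Step 2 — R_th: zero the source — replace V1 by a short circuit (node 2 merges into node 0) — and find the resistance seen between A (node 1) and B (node 0).
Reduce the network between node 1 (A) and node 0 (B) by series/parallel combination:
  Rp1 = R1 ‖ R2 (parallel, both between nodes 0 and 1) = 1/(1/10 + 1/20) = 6.667 Ω
R_th = 6.667 Ω

Final answer: V_th = 3.333 V, R_th = 6.667 Ω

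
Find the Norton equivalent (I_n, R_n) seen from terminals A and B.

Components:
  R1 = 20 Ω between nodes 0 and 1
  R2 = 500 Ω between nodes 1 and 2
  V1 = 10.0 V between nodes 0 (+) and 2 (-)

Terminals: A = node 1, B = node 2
Find the Thévenin equivalent first; then I_n = V_th/R_th and R_n = R_th.
Step 1 — V_th is the open-circuit voltage V_A - V_B (nothing connected across the terminals).
Nodal analysis, taking node 2 as the 0 V reference.
Source V1 fixes V_0 = 10 V.
KCL at each unknown node (sum of currents leaving = 0; resistances in Ω):
  Node 1: (V_1 - 10)/20 + (V_1 - 0)/500 = 0
Collecting terms: 0.052 × V_1 = 0.5  =>  V_1 = 9.615 V
V_th = V_1 - V_2 = 9.615 - 0 = 9.615 V
Step 2 — R_th: zero the source — replace V1 by a short circuit (node 2 merges into node 0) — and find the resistance seen between A (node 1) and B (node 0).
Reduce the network between node 1 (A) and node 0 (B) by series/parallel combination:
  Rp1 = R1 ‖ R2 (parallel, both between nodes 0 and 1) = 1/(1/20 + 1/500) = 19.23 Ω
R_th = 19.23 Ω
I_n = V_th/R_th = 9.615/19.23 = 0.5 A, and R_n = R_th = 19.23 Ω

Final answer: I_n = 0.5 A, R_n = 19.23 Ω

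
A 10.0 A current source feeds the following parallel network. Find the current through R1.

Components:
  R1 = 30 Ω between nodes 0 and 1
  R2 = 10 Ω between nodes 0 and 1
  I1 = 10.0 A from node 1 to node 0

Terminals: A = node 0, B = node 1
All resistors sit directly between nodes 0 and 1, so they are in parallel and share one voltage V; the full source current 10 A splits among them.
1/R_par = 1/30 + 1/10 = 0.1333 S  =>  R_par = 7.5 Ω
V = I × R_par = 10 × 7.5 = 75 V
I_R1 = V/R1 = 75/30 = 2.5 A

Final answer: 2.5 A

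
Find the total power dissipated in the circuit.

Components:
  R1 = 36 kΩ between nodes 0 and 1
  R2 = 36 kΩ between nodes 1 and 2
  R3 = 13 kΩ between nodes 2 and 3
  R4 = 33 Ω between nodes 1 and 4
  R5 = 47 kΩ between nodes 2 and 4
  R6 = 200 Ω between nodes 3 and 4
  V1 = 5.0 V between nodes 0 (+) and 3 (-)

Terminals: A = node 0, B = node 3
Nodal analysis, taking node 3 as the 0 V reference.
Source V1 fixes V_0 = 5 V.
KCL at each unknown node (sum of currents leaving = 0; resistances in Ω):
  Node 1: (V_1 - 5)/36000 + (V_1 - V_2)/36000 + (V_1 - V_4)/33 = 0
  Node 2: (V_2 - V_1)/36000 + (V_2 - 0)/13000 + (V_2 - V_4)/47000 = 0
  Node 4: (V_4 - V_1)/33 + (V_4 - V_2)/47000 + (V_4 - 0)/200 = 0
Collecting terms (coefficients in siemens):
  0.03036·V_1 - 0.00002778·V_2 - 0.0303·V_4 = 0.0001389
  0.000126·V_2 - 0.00002778·V_1 - 0.00002128·V_4 = 0
  0.03532·V_4 - 0.0303·V_1 - 0.00002128·V_2 = 0
Solving these 3 simultaneous equations (Gaussian elimination) gives:
  V_1 = 0.03196 V, V_2 = 0.01168 V, V_4 = 0.02742 V
Power in each resistor, P = (ΔV)²/R:
  P_R1 = (5 - 0.03196)²/36000 = 0.0006856 W
  P_R2 = (0.03196 - 0.01168)²/36000 = 0.00000001142 W
  P_R3 = (0.01168 - 0)²/13000 = 0.00000001049 W
  P_R4 = (0.03196 - 0.02742)²/33 = 0.0000006233 W
  P_R5 = (0.01168 - 0.02742)²/47000 = 0.000000005273 W
  P_R6 = (0 - 0.02742)²/200 = 0.000003759 W
P_total = P_R1 + P_R2 + P_R3 + P_R4 + P_R5 + P_R6 = 0.00069 W

Final answer: 0.00069 W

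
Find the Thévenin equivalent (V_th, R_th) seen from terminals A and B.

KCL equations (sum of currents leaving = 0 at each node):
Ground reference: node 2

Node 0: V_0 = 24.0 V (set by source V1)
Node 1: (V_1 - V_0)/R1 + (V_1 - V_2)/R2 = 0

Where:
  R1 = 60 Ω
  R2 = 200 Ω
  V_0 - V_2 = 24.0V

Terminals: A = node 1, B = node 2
Step 1 — V_th is the open-circuit voltage V_A - V_B (nothing connected across the terminals).
Nodal analysis, taking node 2 as the 0 V reference.
Source V1 fixes V_0 = 24 V.
KCL at each unknown node (sum of currents leaving = 0; resistances in Ω):
  Node 1: (V_1 - 24)/60 + (V_1 - 0)/200 = 0
Collecting terms: 0.02167 × V_1 = 0.4  =>  V_1 = 18.46 V
V_th = V_1 - V_2 = 18.46 - 0 = 18.46 V
Step 2 — R_th: zero the source — replace V1 by a short circuit (node 2 merges into node 0) — and find the resistance seen between A (node 1) and B (node 0).
Reduce the network between node 1 (A) and node 0 (B) by series/parallel combination:
  Rp1 = R1 ‖ R2 (parallel, both between nodes 0 and 1) = 1/(1/60 + 1/200) = 46.15 Ω
R_th = 46.15 Ω

Final answer: V_th = 18.46 V, R_th = 46.15 Ω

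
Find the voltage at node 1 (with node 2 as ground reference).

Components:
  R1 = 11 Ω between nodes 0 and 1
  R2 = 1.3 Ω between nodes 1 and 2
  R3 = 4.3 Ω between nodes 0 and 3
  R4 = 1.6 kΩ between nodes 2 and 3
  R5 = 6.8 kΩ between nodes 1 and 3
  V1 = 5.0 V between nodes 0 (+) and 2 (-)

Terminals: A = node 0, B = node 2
Nodal analysis, taking node 2 as the 0 V reference.
Source V1 fixes V_0 = 5 V.
KCL at each unknown node (sum of currents leaving = 0; resistances in Ω):
  Node 1: (V_1 - 5)/11 + (V_1 - 0)/1.3 + (V_1 - V_3)/6800 = 0
  Node 3: (V_3 - 5)/4.3 + (V_3 - 0)/1600 + (V_3 - V_1)/6800 = 0
Collecting terms (coefficients in siemens):
  0.8603·V_1 - 0.0001471·V_3 = 0.4545
  0.2333·V_3 - 0.0001471·V_1 = 1.163
Determinant D = (0.8603)(0.2333) - (-0.0001471)(-0.0001471) = 0.2007
V_1 = [(0.4545)(0.2333) - (-0.0001471)(1.163)]/D = 0.5292 V
V_3 = [(0.8603)(1.163) - (0.4545)(-0.0001471)]/D = 4.984 V
The requested potential is V_1 = 0.5292 V.

Final answer: V_1 = 0.5292 V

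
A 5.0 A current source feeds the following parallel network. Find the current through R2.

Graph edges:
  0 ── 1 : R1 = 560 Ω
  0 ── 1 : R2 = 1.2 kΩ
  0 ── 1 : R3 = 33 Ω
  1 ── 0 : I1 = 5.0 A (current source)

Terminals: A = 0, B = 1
All resistors sit directly between nodes 0 and 1, so they are in parallel and share one voltage V; the full source current 5 A splits among them.
1/R_par = 1/560 + 1/1200 + 1/33 = 0.03292 S  =>  R_par = 30.37 Ω
V = I × R_par = 5 × 30.37 = 151.9 V
I_R2 = V/R2 = 151.9/1200 = 0.1266 A

Final answer: 0.1266 A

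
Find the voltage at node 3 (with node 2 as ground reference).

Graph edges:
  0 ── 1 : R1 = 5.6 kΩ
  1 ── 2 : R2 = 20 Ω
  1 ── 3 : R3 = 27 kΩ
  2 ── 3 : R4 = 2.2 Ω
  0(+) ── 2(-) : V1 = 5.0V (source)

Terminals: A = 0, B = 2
Nodal analysis, taking node 2 as the 0 V reference.
Source V1 fixes V_0 = 5 V.
KCL at each unknown node (sum of currents leaving = 0; resistances in Ω):
  Node 1: (V_1 - 5)/5600 + (V_1 - 0)/20 + (V_1 - V_3)/27000 = 0
  Node 3: (V_3 - V_1)/27000 + (V_3 - 0)/2.2 = 0
Collecting terms (coefficients in siemens):
  0.05022·V_1 - 0.00003704·V_3 = 0.0008929
  0.4546·V_3 - 0.00003704·V_1 = 0
Determinant D = (0.05022)(0.4546) - (-0.00003704)(-0.00003704) = 0.02283
V_1 = [(0.0008929)(0.4546) - (-0.00003704)(0)]/D = 0.01778 V
V_3 = [(0.05022)(0) - (0.0008929)(-0.00003704)]/D = 0.000001449 V
The requested potential is V_3 = 0.000001449 V.

Final answer: V_3 = 1.449e-06 V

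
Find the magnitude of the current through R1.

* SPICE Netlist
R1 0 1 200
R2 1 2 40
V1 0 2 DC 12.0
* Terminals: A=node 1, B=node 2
Nodal analysis, taking node 2 as the 0 V reference.
Source V1 fixes V_0 = 12 V.
KCL at each unknown node (sum of currents leaving = 0; resistances in Ω):
  Node 1: (V_1 - 12)/200 + (V_1 - 0)/40 = 0
Collecting terms: 0.03 × V_1 = 0.06  =>  V_1 = 2 V
I_R1 = (V_0 - V_1)/R1 = (12 - 2)/200 = 0.05 A
|I_R1| = 0.05 A

Final answer: |I_R1| = 0.05 A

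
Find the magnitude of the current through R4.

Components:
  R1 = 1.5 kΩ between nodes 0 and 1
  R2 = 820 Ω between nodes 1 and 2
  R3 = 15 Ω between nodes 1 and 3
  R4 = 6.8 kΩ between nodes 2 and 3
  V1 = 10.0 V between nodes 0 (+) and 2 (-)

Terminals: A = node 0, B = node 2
Nodal analysis, taking node 2 as the 0 V reference.
Source V1 fixes V_0 = 10 V.
KCL at each unknown node (sum of currents leaving = 0; resistances in Ω):
  Node 1: (V_1 - 10)/1500 + (V_1 - 0)/820 + (V_1 - V_3)/15 = 0
  Node 3: (V_3 - V_1)/15 + (V_3 - 0)/6800 = 0
Collecting terms (coefficients in siemens):
  0.06855·V_1 - 0.06667·V_3 = 0.006667
  0.06681·V_3 - 0.06667·V_1 = 0
Determinant D = (0.06855)(0.06681) - (-0.06667)(-0.06667) = 0.0001358
V_1 = [(0.006667)(0.06681) - (-0.06667)(0)]/D = 3.279 V
V_3 = [(0.06855)(0) - (0.006667)(-0.06667)]/D = 3.272 V
I_R4 = (V_2 - V_3)/R4 = (0 - 3.272)/6800 = -0.0004812 A
|I_R4| = 0.0004812 A

Final answer: |I_R4| = 0.0004812 A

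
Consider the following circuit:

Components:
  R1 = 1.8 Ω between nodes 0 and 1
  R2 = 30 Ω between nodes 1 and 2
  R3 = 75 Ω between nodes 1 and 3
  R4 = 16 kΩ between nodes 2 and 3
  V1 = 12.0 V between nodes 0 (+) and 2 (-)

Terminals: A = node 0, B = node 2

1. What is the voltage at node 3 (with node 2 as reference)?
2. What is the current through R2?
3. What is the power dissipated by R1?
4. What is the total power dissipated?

Nodal analysis, taking node 2 as the 0 V reference.
Source V1 fixes V_0 = 12 V.
KCL at each unknown node (sum of currents leaving = 0; resistances in Ω):
  Node 1: (V_1 - 12)/1.8 + (V_1 - 0)/30 + (V_1 - V_3)/75 = 0
  Node 3: (V_3 - V_1)/75 + (V_3 - 0)/16000 = 0
Collecting terms (coefficients in siemens):
  0.6022·V_1 - 0.01333·V_3 = 6.667
  0.0134·V_3 - 0.01333·V_1 = 0
Determinant D = (0.6022)(0.0134) - (-0.01333)(-0.01333) = 0.007889
V_1 = [(6.667)(0.0134) - (-0.01333)(0)]/D = 11.32 V
V_3 = [(0.6022)(0) - (6.667)(-0.01333)]/D = 11.27 V
Part 1:
  Read off the nodal solution: V_3 = 11.27 V
Part 2:
  I_R2 = (V_1 - V_2)/R2 = (11.32 - 0)/30 = 0.3773 A
  Magnitude: I_R2 = 0.3773 A
Part 3:
  I_R1 = (V_0 - V_1)/R1 = (12 - 11.32)/1.8 = 0.378 A
  P_R1 = I_R1² × R1 = (0.378)² × 1.8 = 0.2572 W
Part 4:
  Power in each resistor, P = (ΔV)²/R:
    P_R1 = (12 - 11.32)²/1.8 = 0.2572 W
    P_R2 = (11.32 - 0)²/30 = 4.271 W
    P_R3 = (11.32 - 11.27)²/75 = 0.00003719 W
    P_R4 = (0 - 11.27)²/16000 = 0.007934 W
  P_total = P_R1 + P_R2 + P_R3 + P_R4 = 4.536 W

Final answers:
1. V_3 = 11.27 V
2. I_R2 = 0.3773 A
3. P_R1 = 0.2572 W
4. P_total = 4.536 W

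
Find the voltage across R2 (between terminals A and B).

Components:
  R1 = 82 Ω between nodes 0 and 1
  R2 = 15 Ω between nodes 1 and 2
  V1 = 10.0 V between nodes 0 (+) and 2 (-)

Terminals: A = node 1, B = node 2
R1 and R2 are in series across V1 (node 0 → node 1 → node 2), and the output A–B is taken across R2, so this is a voltage divider.
Series current: I = V1/(R1 + R2) = 10/(82 + 15) = 10/97 = 0.1031 A
V_R2 = I × R2 = V1 × R2/(R1 + R2) = 10 × 15/97 = 1.546 V

Final answer: 1.546 V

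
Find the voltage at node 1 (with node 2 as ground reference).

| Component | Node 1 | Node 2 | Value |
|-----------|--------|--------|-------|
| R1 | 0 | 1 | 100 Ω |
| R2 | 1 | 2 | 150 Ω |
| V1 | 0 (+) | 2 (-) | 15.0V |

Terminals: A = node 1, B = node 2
Nodal analysis, taking node 2 as the 0 V reference.
Source V1 fixes V_0 = 15 V.
KCL at each unknown node (sum of currents leaving = 0; resistances in Ω):
  Node 1: (V_1 - 15)/100 + (V_1 - 0)/150 = 0
Collecting terms: 0.01667 × V_1 = 0.15  =>  V_1 = 9 V
The requested potential is V_1 = 9 V.

Final answer: V_1 = 9 V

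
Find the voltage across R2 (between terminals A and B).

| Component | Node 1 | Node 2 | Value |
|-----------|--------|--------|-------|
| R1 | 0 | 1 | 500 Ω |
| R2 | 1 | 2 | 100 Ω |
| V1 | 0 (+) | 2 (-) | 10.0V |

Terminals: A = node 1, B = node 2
R1 and R2 are in series across V1 (node 0 → node 1 → node 2), and the output A–B is taken across R2, so this is a voltage divider.
Series current: I = V1/(R1 + R2) = 10/(500 + 100) = 10/600 = 0.01667 A
V_R2 = I × R2 = V1 × R2/(R1 + R2) = 10 × 100/600 = 1.667 V

Final answer: 1.667 V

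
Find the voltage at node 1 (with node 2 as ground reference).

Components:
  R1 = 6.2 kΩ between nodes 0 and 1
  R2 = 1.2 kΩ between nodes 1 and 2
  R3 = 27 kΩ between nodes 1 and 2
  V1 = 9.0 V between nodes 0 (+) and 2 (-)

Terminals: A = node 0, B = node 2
Nodal analysis, taking node 2 as the 0 V reference.
Source V1 fixes V_0 = 9 V.
KCL at each unknown node (sum of currents leaving = 0; resistances in Ω):
  Node 1: (V_1 - 9)/6200 + (V_1 - 0)/1200 + (V_1 - 0)/27000 = 0
Collecting terms: 0.001032 × V_1 = 0.001452  =>  V_1 = 1.407 V
The requested potential is V_1 = 1.407 V.

Final answer: V_1 = 1.407 V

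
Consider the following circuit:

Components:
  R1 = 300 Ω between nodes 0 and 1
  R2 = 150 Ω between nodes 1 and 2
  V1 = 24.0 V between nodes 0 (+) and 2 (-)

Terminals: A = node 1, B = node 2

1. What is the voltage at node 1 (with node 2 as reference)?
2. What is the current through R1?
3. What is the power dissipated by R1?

Nodal analysis, taking node 2 as the 0 V reference.
Source V1 fixes V_0 = 24 V.
KCL at each unknown node (sum of currents leaving = 0; resistances in Ω):
  Node 1: (V_1 - 24)/300 + (V_1 - 0)/150 = 0
Collecting terms: 0.01 × V_1 = 0.08  =>  V_1 = 8 V
Part 1:
  Read off the nodal solution: V_1 = 8 V
Part 2:
  I_R1 = (V_0 - V_1)/R1 = (24 - 8)/300 = 0.05333 A
  Magnitude: I_R1 = 0.05333 A
Part 3:
  I_R1 = (V_0 - V_1)/R1 = (24 - 8)/300 = 0.05333 A
  P_R1 = I_R1² × R1 = (0.05333)² × 300 = 0.8533 W

Final answers:
1. V_1 = 8 V
2. I_R1 = 0.05333 A
3. P_R1 = 0.8533 W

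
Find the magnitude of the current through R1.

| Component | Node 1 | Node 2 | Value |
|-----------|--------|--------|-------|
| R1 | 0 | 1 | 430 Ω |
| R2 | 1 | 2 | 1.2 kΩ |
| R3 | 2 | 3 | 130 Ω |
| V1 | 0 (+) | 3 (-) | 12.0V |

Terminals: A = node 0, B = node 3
Nodal analysis, taking node 3 as the 0 V reference.
Source V1 fixes V_0 = 12 V.
KCL at each unknown node (sum of currents leaving = 0; resistances in Ω):
  Node 1: (V_1 - 12)/430 + (V_1 - V_2)/1200 = 0
  Node 2: (V_2 - V_1)/1200 + (V_2 - 0)/130 = 0
Collecting terms (coefficients in siemens):
  0.003159·V_1 - 0.0008333·V_2 = 0.02791
  0.008526·V_2 - 0.0008333·V_1 = 0
Determinant D = (0.003159)(0.008526) - (-0.0008333)(-0.0008333) = 0.00002624
V_1 = [(0.02791)(0.008526) - (-0.0008333)(0)]/D = 9.068 V
V_2 = [(0.003159)(0) - (0.02791)(-0.0008333)]/D = 0.8864 V
I_R1 = (V_0 - V_1)/R1 = (12 - 9.068)/430 = 0.006818 A
|I_R1| = 0.006818 A

Final answer: |I_R1| = 0.006818 A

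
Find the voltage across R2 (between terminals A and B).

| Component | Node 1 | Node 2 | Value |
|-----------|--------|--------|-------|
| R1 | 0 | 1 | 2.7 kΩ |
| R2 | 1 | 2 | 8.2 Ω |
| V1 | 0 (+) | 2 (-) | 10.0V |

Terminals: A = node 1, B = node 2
R1 and R2 are in series across V1 (node 0 → node 1 → node 2), and the output A–B is taken across R2, so this is a voltage divider.
Series current: I = V1/(R1 + R2) = 10/(2700 + 8.2) = 10/2708 = 0.003692 A
V_R2 = I × R2 = V1 × R2/(R1 + R2) = 10 × 8.2/2708 = 0.03028 V

Final answer: 0.03028 V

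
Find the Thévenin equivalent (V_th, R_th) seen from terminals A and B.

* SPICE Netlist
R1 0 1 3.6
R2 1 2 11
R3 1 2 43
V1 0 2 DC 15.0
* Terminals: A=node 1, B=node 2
Step 1 — V_th is the open-circuit voltage V_A - V_B (nothing connected across the terminals).
Nodal analysis, taking node 2 as the 0 V reference.
Source V1 fixes V_0 = 15 V.
KCL at each unknown node (sum of currents leaving = 0; resistances in Ω):
  Node 1: (V_1 - 15)/3.6 + (V_1 - 0)/11 + (V_1 - 0)/43 = 0
Collecting terms: 0.3919 × V_1 = 4.167  =>  V_1 = 10.63 V
V_th = V_1 - V_2 = 10.63 - 0 = 10.63 V
Step 2 — R_th: zero the source — replace V1 by a short circuit (node 2 merges into node 0) — and find the resistance seen between A (node 1) and B (node 0).
Reduce the network between node 1 (A) and node 0 (B) by series/parallel combination:
  Rp1 = R1 ‖ R2 ‖ R3 (parallel, all between nodes 0 and 1) = 1/(1/3.6 + 1/11 + 1/43) = 2.551 Ω
R_th = 2.551 Ω

Final answer: V_th = 10.63 V, R_th = 2.551 Ω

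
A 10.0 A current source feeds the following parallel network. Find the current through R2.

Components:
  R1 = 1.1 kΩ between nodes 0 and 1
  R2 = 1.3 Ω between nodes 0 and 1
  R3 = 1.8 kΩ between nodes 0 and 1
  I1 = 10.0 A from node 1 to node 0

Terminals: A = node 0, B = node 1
All resistors sit directly between nodes 0 and 1, so they are in parallel and share one voltage V; the full source current 10 A splits among them.
1/R_par = 1/1100 + 1/1.3 + 1/1800 = 0.7707 S  =>  R_par = 1.298 Ω
V = I × R_par = 10 × 1.298 = 12.98 V
I_R2 = V/R2 = 12.98/1.3 = 9.981 A

Final answer: 9.981 A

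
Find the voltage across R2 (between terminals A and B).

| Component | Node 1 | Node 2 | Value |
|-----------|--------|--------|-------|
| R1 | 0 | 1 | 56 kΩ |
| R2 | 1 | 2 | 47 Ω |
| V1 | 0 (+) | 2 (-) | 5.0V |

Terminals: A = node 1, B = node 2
R1 and R2 are in series across V1 (node 0 → node 1 → node 2), and the output A–B is taken across R2, so this is a voltage divider.
Series current: I = V1/(R1 + R2) = 5/(56000 + 47) = 5/56050 = 0.00008921 A
V_R2 = I × R2 = V1 × R2/(R1 + R2) = 5 × 47/56050 = 0.004193 V

Final answer: 0.004193 V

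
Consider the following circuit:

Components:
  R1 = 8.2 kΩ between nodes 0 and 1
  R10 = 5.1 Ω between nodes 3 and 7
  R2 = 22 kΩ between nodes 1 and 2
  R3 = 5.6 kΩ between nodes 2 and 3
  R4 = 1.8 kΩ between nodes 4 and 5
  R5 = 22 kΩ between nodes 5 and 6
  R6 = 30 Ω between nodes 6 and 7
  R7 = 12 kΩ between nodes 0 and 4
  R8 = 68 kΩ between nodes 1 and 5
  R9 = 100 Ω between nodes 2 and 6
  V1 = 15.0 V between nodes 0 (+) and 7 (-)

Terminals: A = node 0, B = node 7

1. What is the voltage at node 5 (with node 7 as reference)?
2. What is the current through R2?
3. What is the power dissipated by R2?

Nodal analysis, taking node 7 as the 0 V reference.
Source V1 fixes V_0 = 15 V.
KCL at each unknown node (sum of currents leaving = 0; resistances in Ω):
  Node 1: (V_1 - 15)/8200 + (V_1 - V_2)/22000 + (V_1 - V_5)/68000 = 0
  Node 2: (V_2 - V_1)/22000 + (V_2 - V_3)/5600 + (V_2 - V_6)/100 = 0
  Node 3: (V_3 - V_2)/5600 + (V_3 - 0)/5.1 = 0
  Node 4: (V_4 - V_5)/1800 + (V_4 - 15)/12000 = 0
  Node 5: (V_5 - V_4)/1800 + (V_5 - V_6)/22000 + (V_5 - V_1)/68000 = 0
  Node 6: (V_6 - V_5)/22000 + (V_6 - 0)/30 + (V_6 - V_2)/100 = 0
Collecting terms (coefficients in siemens):
  0.0001821·V_1 - 0.00004545·V_2 - 0.00001471·V_5 = 0.001829
  0.01022·V_2 - 0.00004545·V_1 - 0.0001786·V_3 - 0.01·V_6 = 0
  0.1963·V_3 - 0.0001786·V_2 = 0
  0.0006389·V_4 - 0.0005556·V_5 = 0.00125
  0.0006157·V_5 - 0.00001471·V_1 - 0.0005556·V_4 - 0.00004545·V_6 = 0
  0.04338·V_6 - 0.01·V_2 - 0.00004545·V_5 = 0
Solving these 6 simultaneous equations (Gaussian elimination) gives:
  V_1 = 10.82 V, V_2 = 0.07457 V, V_3 = 0.00006785 V, V_4 = 10.13 V
  V_5 = 9.405 V, V_6 = 0.02705 V
Part 1:
  Read off the nodal solution: V_5 = 9.405 V
Part 2:
  I_R2 = (V_1 - V_2)/R2 = (10.82 - 0.07457)/22000 = 0.0004886 A
  Magnitude: I_R2 = 0.0004886 A
Part 3:
  I_R2 = (V_1 - V_2)/R2 = (10.82 - 0.07457)/22000 = 0.0004886 A
  P_R2 = I_R2² × R2 = (0.0004886)² × 22000 = 0.005251 W

Final answers:
1. V_5 = 9.405 V
2. I_R2 = 0.0004886 A
3. P_R2 = 0.005251 W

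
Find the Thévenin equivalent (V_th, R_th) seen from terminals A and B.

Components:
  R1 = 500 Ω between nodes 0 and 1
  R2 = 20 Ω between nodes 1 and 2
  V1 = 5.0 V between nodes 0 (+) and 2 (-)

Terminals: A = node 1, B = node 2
Step 1 — V_th is the open-circuit voltage V_A - V_B (nothing connected across the terminals).
Nodal analysis, taking node 2 as the 0 V reference.
Source V1 fixes V_0 = 5 V.
KCL at each unknown node (sum of currents leaving = 0; resistances in Ω):
  Node 1: (V_1 - 5)/500 + (V_1 - 0)/20 = 0
Collecting terms: 0.052 × V_1 = 0.01  =>  V_1 = 0.1923 V
V_th = V_1 - V_2 = 0.1923 - 0 = 0.1923 V
Step 2 — R_th: zero the source — replace V1 by a short circuit (node 2 merges into node 0) — and find the resistance seen between A (node 1) and B (node 0).
Reduce the network between node 1 (A) and node 0 (B) by series/parallel combination:
  Rp1 = R1 ‖ R2 (parallel, both between nodes 0 and 1) = 1/(1/500 + 1/20) = 19.23 Ω
R_th = 19.23 Ω

Final answer: V_th = 0.1923 V, R_th = 19.23 Ω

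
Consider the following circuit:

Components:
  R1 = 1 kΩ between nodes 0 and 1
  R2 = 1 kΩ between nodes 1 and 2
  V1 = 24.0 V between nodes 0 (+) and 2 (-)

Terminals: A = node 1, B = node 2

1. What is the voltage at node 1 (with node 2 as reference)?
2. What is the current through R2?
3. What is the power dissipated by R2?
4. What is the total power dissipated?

Nodal analysis, taking node 2 as the 0 V reference.
Source V1 fixes V_0 = 24 V.
KCL at each unknown node (sum of currents leaving = 0; resistances in Ω):
  Node 1: (V_1 - 24)/1000 + (V_1 - 0)/1000 = 0
Collecting terms: 0.002 × V_1 = 0.024  =>  V_1 = 12 V
Part 1:
  Read off the nodal solution: V_1 = 12 V
Part 2:
  I_R2 = (V_1 - V_2)/R2 = (12 - 0)/1000 = 0.012 A
  Magnitude: I_R2 = 0.012 A
Part 3:
  I_R2 = (V_1 - V_2)/R2 = (12 - 0)/1000 = 0.012 A
  P_R2 = I_R2² × R2 = (0.012)² × 1000 = 0.144 W
Part 4:
  Power in each resistor, P = (ΔV)²/R:
    P_R1 = (24 - 12)²/1000 = 0.144 W
    P_R2 = (12 - 0)²/1000 = 0.144 W
  P_total = P_R1 + P_R2 = 0.288 W

Final answers:
1. V_1 = 12 V
2. I_R2 = 0.012 A
3. P_R2 = 0.144 W
4. P_total = 0.288 W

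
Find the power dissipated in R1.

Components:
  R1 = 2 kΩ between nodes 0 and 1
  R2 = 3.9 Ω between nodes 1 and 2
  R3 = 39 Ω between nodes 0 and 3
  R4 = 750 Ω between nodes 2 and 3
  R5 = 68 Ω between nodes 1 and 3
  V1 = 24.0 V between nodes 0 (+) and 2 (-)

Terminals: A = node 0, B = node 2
Nodal analysis, taking node 2 as the 0 V reference.
Source V1 fixes V_0 = 24 V.
KCL at each unknown node (sum of currents leaving = 0; resistances in Ω):
  Node 1: (V_1 - 24)/2000 + (V_1 - 0)/3.9 + (V_1 - V_3)/68 = 0
  Node 3: (V_3 - 24)/39 + (V_3 - 0)/750 + (V_3 - V_1)/68 = 0
Collecting terms (coefficients in siemens):
  0.2716·V_1 - 0.01471·V_3 = 0.012
  0.04168·V_3 - 0.01471·V_1 = 0.6154
Determinant D = (0.2716)(0.04168) - (-0.01471)(-0.01471) = 0.0111
V_1 = [(0.012)(0.04168) - (-0.01471)(0.6154)]/D = 0.86 V
V_3 = [(0.2716)(0.6154) - (0.012)(-0.01471)]/D = 15.07 V
I_R1 = (V_0 - V_1)/R1 = (24 - 0.86)/2000 = 0.01157 A
P_R1 = I_R1² × R1 = (0.01157)² × 2000 = 0.2677 W

Final answer: 0.2677 W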